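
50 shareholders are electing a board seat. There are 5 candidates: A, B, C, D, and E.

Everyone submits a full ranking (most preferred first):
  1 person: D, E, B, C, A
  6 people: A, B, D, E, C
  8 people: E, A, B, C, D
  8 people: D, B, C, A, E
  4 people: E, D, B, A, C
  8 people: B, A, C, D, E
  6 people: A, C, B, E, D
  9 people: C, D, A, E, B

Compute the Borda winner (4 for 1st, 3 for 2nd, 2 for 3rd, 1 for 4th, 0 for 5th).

A: 1×0 + 6×4 + 8×3 + 8×1 + 4×1 + 8×3 + 6×4 + 9×2 = 126
B: 1×2 + 6×3 + 8×2 + 8×3 + 4×2 + 8×4 + 6×2 + 9×0 = 112
C: 1×1 + 6×0 + 8×1 + 8×2 + 4×0 + 8×2 + 6×3 + 9×4 = 95
D: 1×4 + 6×2 + 8×0 + 8×4 + 4×3 + 8×1 + 6×0 + 9×3 = 95
E: 1×3 + 6×1 + 8×4 + 8×0 + 4×4 + 8×0 + 6×1 + 9×1 = 72

A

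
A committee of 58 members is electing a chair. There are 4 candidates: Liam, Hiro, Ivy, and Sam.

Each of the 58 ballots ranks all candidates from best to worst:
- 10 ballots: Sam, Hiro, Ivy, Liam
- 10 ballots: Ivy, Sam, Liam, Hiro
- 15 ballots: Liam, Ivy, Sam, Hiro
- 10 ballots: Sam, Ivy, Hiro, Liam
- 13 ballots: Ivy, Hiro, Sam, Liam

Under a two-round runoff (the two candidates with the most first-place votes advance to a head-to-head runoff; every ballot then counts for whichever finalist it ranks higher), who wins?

Ivy

Round 1 first-place votes: Liam 15, Hiro 0, Ivy 23, Sam 20. Ivy and Sam advance.
Runoff: Ivy is ranked above Sam on 38 ballots, Sam above Ivy on 20.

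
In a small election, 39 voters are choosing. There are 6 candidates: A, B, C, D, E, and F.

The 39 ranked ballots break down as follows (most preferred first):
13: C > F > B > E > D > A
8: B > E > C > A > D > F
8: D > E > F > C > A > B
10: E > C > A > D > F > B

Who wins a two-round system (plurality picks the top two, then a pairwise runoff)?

E

Round 1 first-place votes: A 0, B 8, C 13, D 8, E 10, F 0. C and E advance.
Runoff: C is ranked above E on 13 ballots, E above C on 26.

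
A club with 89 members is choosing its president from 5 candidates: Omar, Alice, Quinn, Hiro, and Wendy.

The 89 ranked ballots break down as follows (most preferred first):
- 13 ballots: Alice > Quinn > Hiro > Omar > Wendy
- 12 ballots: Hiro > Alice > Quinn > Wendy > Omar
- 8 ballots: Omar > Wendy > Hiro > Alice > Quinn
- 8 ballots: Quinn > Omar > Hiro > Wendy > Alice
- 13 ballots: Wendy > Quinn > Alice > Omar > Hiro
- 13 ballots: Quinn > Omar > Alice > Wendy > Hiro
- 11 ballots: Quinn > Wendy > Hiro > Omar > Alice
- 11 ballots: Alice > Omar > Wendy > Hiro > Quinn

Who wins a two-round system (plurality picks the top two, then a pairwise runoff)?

Round 1 first-place votes: Omar 8, Alice 24, Quinn 32, Hiro 12, Wendy 13. Quinn and Alice advance.
Runoff: Quinn is ranked above Alice on 45 ballots, Alice above Quinn on 44.

Quinn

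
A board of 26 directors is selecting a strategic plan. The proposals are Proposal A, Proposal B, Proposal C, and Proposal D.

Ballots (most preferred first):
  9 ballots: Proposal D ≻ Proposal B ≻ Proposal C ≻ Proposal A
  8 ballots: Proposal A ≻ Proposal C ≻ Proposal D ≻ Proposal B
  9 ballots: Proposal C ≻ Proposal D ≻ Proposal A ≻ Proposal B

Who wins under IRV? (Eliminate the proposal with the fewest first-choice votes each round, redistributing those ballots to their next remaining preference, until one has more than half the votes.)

Proposal C

Round 1: Proposal A 8, Proposal B 0, Proposal C 9, Proposal D 9. Proposal B eliminated.
Round 2: Proposal A 8, Proposal C 9, Proposal D 9. Proposal A eliminated.
Round 3: Proposal C 17, Proposal D 9. Proposal C has a majority (≥14).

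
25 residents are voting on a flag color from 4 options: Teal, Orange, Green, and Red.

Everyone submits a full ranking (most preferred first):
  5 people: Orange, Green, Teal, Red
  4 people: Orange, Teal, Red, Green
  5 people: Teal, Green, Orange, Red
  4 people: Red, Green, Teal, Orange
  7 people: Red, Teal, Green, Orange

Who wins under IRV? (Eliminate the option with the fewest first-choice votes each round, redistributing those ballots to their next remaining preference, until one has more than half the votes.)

Round 1: Teal 5, Orange 9, Green 0, Red 11. Green eliminated.
Round 2: Teal 5, Orange 9, Red 11. Teal eliminated.
Round 3: Orange 14, Red 11. Orange has a majority (≥13).

Orange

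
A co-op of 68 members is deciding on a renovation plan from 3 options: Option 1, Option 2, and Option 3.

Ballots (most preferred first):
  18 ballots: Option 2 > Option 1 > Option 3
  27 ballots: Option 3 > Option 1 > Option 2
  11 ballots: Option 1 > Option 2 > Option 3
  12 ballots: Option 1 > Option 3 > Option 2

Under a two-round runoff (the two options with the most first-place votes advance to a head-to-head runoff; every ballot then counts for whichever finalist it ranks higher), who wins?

Option 1

Round 1 first-place votes: Option 1 23, Option 2 18, Option 3 27. Option 3 and Option 1 advance.
Runoff: Option 3 is ranked above Option 1 on 27 ballots, Option 1 above Option 3 on 41.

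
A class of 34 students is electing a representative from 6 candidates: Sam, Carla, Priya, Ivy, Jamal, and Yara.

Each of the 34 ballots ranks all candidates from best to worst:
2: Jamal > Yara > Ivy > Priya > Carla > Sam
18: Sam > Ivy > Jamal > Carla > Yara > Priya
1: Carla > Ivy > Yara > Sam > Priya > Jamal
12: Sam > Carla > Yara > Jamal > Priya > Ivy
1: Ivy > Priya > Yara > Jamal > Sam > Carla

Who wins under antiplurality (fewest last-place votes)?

Yara

Last-place votes: Sam 2, Carla 1, Priya 18, Ivy 12, Jamal 1, Yara 0.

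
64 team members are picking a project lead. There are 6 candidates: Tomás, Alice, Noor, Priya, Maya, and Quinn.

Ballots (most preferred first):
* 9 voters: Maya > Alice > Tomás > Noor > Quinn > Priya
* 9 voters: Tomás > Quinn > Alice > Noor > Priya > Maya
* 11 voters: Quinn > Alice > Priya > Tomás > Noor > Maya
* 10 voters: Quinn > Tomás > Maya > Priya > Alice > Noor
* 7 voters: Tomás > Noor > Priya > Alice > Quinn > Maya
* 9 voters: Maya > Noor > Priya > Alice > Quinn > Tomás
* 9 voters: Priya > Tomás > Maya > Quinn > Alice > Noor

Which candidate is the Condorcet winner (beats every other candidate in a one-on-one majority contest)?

Tomás vs Alice: 35–29
Tomás vs Noor: 55–9
Tomás vs Priya: 35–29
Tomás vs Maya: 46–18
Tomás vs Quinn: 34–30
Tomás beats every other candidate.

Tomás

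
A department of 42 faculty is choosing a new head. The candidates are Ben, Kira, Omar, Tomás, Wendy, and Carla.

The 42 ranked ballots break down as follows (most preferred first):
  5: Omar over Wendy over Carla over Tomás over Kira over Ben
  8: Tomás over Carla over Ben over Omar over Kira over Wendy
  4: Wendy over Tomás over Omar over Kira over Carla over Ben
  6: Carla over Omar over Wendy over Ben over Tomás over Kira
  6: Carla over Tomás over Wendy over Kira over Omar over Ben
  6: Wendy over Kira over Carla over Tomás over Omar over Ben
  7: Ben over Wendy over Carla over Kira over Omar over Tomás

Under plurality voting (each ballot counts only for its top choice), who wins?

Carla

First-place votes: Ben 7, Kira 0, Omar 5, Tomás 8, Wendy 10, Carla 12.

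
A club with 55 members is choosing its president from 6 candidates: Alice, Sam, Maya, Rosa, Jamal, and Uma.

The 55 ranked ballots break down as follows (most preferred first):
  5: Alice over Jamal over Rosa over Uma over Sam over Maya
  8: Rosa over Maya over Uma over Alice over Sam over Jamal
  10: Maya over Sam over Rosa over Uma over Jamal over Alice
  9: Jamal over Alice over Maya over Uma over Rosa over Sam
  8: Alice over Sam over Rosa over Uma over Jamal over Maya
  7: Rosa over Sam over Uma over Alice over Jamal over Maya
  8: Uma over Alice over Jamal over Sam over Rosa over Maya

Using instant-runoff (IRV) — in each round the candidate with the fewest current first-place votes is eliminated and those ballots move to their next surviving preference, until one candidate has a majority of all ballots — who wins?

Round 1: Alice 13, Sam 0, Maya 10, Rosa 15, Jamal 9, Uma 8. Sam eliminated.
Round 2: Alice 13, Maya 10, Rosa 15, Jamal 9, Uma 8. Uma eliminated.
Round 3: Alice 21, Maya 10, Rosa 15, Jamal 9. Jamal eliminated.
Round 4: Alice 30, Maya 10, Rosa 15. Alice has a majority (≥28).

Alice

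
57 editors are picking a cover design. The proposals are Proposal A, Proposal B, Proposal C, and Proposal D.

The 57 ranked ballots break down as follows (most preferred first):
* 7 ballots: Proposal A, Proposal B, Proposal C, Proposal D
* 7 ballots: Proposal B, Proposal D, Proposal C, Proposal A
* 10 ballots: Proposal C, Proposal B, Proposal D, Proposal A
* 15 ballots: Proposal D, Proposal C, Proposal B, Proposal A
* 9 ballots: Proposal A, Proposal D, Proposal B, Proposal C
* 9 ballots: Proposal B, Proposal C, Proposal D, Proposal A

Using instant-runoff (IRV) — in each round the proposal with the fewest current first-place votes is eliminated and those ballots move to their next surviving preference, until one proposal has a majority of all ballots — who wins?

Round 1: Proposal A 16, Proposal B 16, Proposal C 10, Proposal D 15. Proposal C eliminated.
Round 2: Proposal A 16, Proposal B 26, Proposal D 15. Proposal D eliminated.
Round 3: Proposal A 16, Proposal B 41. Proposal B has a majority (≥29).

Proposal B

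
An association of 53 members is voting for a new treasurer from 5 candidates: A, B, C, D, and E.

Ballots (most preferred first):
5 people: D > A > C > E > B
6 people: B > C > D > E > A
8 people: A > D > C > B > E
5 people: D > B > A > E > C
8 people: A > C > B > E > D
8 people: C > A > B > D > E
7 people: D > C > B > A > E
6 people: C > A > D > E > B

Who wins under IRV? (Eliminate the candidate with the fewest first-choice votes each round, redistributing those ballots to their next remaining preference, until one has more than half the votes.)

C

Round 1: A 16, B 6, C 14, D 17, E 0. E eliminated.
Round 2: A 16, B 6, C 14, D 17. B eliminated.
Round 3: A 16, C 20, D 17. A eliminated.
Round 4: C 28, D 25. C has a majority (≥27).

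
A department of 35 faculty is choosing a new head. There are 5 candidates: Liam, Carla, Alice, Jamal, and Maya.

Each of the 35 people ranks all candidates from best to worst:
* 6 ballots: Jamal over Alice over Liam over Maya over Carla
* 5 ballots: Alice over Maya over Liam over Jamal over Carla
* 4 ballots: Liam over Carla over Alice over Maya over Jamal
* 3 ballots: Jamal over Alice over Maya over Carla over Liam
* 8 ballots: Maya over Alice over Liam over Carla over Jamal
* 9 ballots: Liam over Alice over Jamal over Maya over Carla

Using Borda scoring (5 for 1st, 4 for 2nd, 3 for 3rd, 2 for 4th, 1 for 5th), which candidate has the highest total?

Alice

Liam: 6×3 + 5×3 + 4×5 + 3×1 + 8×3 + 9×5 = 125
Carla: 6×1 + 5×1 + 4×4 + 3×2 + 8×2 + 9×1 = 58
Alice: 6×4 + 5×5 + 4×3 + 3×4 + 8×4 + 9×4 = 141
Jamal: 6×5 + 5×2 + 4×1 + 3×5 + 8×1 + 9×3 = 94
Maya: 6×2 + 5×4 + 4×2 + 3×3 + 8×5 + 9×2 = 107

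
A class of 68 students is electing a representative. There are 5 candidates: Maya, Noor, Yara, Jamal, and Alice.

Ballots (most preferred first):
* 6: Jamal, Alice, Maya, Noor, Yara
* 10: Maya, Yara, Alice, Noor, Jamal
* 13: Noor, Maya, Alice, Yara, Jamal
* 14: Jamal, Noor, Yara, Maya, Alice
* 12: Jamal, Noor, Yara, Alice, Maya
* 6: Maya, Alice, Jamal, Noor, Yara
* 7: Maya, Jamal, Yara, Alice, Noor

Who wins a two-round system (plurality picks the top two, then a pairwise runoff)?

Maya

Round 1 first-place votes: Maya 23, Noor 13, Yara 0, Jamal 32, Alice 0. Jamal and Maya advance.
Runoff: Jamal is ranked above Maya on 32 ballots, Maya above Jamal on 36.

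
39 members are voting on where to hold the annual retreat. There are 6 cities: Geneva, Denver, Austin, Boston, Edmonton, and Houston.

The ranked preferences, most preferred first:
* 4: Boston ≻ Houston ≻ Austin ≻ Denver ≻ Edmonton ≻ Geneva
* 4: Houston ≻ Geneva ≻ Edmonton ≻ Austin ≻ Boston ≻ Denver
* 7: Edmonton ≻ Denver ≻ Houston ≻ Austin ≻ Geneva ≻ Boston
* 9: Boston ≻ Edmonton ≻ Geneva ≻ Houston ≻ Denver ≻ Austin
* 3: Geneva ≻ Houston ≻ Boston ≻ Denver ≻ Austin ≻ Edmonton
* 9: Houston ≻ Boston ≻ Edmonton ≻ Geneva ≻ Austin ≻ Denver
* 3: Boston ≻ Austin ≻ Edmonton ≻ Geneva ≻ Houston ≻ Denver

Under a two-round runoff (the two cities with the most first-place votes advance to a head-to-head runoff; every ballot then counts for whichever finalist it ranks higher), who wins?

Houston

Round 1 first-place votes: Geneva 3, Denver 0, Austin 0, Boston 16, Edmonton 7, Houston 13. Boston and Houston advance.
Runoff: Boston is ranked above Houston on 16 ballots, Houston above Boston on 23.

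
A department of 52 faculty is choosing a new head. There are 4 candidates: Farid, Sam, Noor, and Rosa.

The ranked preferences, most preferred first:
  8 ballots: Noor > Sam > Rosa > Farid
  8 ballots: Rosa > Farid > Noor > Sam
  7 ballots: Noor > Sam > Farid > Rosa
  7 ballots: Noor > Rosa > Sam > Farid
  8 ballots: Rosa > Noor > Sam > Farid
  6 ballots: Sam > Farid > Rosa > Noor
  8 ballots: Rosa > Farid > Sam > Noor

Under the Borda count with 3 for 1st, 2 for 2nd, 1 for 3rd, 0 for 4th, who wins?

Farid: 8×0 + 8×2 + 7×1 + 7×0 + 8×0 + 6×2 + 8×2 = 51
Sam: 8×2 + 8×0 + 7×2 + 7×1 + 8×1 + 6×3 + 8×1 = 71
Noor: 8×3 + 8×1 + 7×3 + 7×3 + 8×2 + 6×0 + 8×0 = 90
Rosa: 8×1 + 8×3 + 7×0 + 7×2 + 8×3 + 6×1 + 8×3 = 100

Rosa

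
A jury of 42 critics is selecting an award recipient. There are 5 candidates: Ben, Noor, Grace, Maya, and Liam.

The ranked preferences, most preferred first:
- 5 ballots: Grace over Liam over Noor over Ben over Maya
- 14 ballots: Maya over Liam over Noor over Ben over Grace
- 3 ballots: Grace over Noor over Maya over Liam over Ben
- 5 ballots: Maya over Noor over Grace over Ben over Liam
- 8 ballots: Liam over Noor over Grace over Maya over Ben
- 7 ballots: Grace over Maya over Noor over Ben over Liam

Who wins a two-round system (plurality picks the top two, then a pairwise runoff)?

Round 1 first-place votes: Ben 0, Noor 0, Grace 15, Maya 19, Liam 8. Maya and Grace advance.
Runoff: Maya is ranked above Grace on 19 ballots, Grace above Maya on 23.

Grace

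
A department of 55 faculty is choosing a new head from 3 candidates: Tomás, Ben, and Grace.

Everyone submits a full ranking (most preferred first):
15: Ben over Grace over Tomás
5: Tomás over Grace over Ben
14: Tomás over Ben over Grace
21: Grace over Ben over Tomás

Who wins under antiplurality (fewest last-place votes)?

Last-place votes: Tomás 36, Ben 5, Grace 14.

Ben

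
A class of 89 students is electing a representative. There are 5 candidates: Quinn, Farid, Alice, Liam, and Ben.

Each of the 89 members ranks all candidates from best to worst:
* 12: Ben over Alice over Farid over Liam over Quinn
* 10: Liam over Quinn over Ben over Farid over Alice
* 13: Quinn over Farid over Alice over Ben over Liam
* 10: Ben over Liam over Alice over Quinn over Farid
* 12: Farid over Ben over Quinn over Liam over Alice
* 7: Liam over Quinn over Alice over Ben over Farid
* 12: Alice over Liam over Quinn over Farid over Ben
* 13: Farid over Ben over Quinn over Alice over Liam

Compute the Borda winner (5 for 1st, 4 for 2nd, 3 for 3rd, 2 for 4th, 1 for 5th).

Quinn: 12×1 + 10×4 + 13×5 + 10×2 + 12×3 + 7×4 + 12×3 + 13×3 = 276
Farid: 12×3 + 10×2 + 13×4 + 10×1 + 12×5 + 7×1 + 12×2 + 13×5 = 274
Alice: 12×4 + 10×1 + 13×3 + 10×3 + 12×1 + 7×3 + 12×5 + 13×2 = 246
Liam: 12×2 + 10×5 + 13×1 + 10×4 + 12×2 + 7×5 + 12×4 + 13×1 = 247
Ben: 12×5 + 10×3 + 13×2 + 10×5 + 12×4 + 7×2 + 12×1 + 13×4 = 292

Ben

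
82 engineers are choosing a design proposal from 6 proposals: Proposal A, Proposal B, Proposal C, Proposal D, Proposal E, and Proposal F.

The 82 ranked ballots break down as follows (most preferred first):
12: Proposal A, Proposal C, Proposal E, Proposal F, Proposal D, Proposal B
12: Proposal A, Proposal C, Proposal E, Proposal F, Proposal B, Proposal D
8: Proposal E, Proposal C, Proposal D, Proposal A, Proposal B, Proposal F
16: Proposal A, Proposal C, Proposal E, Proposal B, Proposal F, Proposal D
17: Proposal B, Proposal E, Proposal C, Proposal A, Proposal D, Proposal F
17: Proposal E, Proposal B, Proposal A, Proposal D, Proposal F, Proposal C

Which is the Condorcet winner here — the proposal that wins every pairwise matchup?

Proposal E

Proposal E vs Proposal A: 42–40
Proposal E vs Proposal B: 65–17
Proposal E vs Proposal C: 42–40
Proposal E vs Proposal D: 82–0
Proposal E vs Proposal F: 82–0
Proposal E beats every other proposal.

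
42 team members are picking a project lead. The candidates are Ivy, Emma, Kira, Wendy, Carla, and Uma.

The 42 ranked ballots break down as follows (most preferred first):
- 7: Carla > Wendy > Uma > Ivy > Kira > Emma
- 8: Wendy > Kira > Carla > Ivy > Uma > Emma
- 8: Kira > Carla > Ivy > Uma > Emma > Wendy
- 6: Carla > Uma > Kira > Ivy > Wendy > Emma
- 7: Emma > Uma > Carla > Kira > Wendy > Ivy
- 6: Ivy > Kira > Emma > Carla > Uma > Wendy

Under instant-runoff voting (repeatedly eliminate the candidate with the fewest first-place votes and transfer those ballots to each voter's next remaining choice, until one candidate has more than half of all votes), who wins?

Kira

Round 1: Ivy 6, Emma 7, Kira 8, Wendy 8, Carla 13, Uma 0. Uma eliminated.
Round 2: Ivy 6, Emma 7, Kira 8, Wendy 8, Carla 13. Ivy eliminated.
Round 3: Emma 7, Kira 14, Wendy 8, Carla 13. Emma eliminated.
Round 4: Kira 14, Wendy 8, Carla 20. Wendy eliminated.
Round 5: Kira 22, Carla 20. Kira has a majority (≥22).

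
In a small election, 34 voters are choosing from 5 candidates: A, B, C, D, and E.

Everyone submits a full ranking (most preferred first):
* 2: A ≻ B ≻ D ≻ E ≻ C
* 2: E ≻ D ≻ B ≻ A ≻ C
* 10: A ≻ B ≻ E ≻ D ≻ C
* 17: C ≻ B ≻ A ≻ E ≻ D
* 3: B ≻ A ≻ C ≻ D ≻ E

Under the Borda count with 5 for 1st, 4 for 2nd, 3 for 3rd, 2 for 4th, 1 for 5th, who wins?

B

A: 2×5 + 2×2 + 10×5 + 17×3 + 3×4 = 127
B: 2×4 + 2×3 + 10×4 + 17×4 + 3×5 = 137
C: 2×1 + 2×1 + 10×1 + 17×5 + 3×3 = 108
D: 2×3 + 2×4 + 10×2 + 17×1 + 3×2 = 57
E: 2×2 + 2×5 + 10×3 + 17×2 + 3×1 = 81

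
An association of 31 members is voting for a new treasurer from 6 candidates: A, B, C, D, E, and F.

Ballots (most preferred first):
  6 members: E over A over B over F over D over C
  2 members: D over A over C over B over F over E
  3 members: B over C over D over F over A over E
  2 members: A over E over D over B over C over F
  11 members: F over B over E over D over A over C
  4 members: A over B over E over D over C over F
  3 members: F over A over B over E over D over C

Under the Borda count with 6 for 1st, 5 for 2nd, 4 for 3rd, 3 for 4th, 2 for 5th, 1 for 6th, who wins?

A: 6×5 + 2×5 + 3×2 + 2×6 + 11×2 + 4×6 + 3×5 = 119
B: 6×4 + 2×3 + 3×6 + 2×3 + 11×5 + 4×5 + 3×4 = 141
C: 6×1 + 2×4 + 3×5 + 2×2 + 11×1 + 4×2 + 3×1 = 55
D: 6×2 + 2×6 + 3×4 + 2×4 + 11×3 + 4×3 + 3×2 = 95
E: 6×6 + 2×1 + 3×1 + 2×5 + 11×4 + 4×4 + 3×3 = 120
F: 6×3 + 2×2 + 3×3 + 2×1 + 11×6 + 4×1 + 3×6 = 121

B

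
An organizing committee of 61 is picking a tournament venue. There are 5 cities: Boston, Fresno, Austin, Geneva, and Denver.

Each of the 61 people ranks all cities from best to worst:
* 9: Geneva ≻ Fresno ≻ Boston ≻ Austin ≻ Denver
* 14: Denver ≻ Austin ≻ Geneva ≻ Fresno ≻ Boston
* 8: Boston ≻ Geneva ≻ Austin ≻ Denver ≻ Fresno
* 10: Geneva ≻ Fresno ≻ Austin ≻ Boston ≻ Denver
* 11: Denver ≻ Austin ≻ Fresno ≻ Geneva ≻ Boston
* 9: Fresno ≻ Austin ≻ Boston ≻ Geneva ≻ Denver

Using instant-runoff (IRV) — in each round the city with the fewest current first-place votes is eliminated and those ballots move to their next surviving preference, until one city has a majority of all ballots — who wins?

Geneva

Round 1: Boston 8, Fresno 9, Austin 0, Geneva 19, Denver 25. Austin eliminated.
Round 2: Boston 8, Fresno 9, Geneva 19, Denver 25. Boston eliminated.
Round 3: Fresno 9, Geneva 27, Denver 25. Fresno eliminated.
Round 4: Geneva 36, Denver 25. Geneva has a majority (≥31).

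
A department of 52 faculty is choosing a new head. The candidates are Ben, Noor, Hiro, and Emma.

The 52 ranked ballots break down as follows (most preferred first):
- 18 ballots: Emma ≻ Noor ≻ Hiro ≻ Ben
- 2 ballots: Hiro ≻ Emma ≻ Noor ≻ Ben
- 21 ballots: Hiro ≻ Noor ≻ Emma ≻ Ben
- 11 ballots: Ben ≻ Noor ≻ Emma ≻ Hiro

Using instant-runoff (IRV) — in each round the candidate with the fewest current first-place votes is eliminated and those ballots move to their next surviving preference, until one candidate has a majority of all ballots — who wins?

Round 1: Ben 11, Noor 0, Hiro 23, Emma 18. Noor eliminated.
Round 2: Ben 11, Hiro 23, Emma 18. Ben eliminated.
Round 3: Hiro 23, Emma 29. Emma has a majority (≥27).

Emma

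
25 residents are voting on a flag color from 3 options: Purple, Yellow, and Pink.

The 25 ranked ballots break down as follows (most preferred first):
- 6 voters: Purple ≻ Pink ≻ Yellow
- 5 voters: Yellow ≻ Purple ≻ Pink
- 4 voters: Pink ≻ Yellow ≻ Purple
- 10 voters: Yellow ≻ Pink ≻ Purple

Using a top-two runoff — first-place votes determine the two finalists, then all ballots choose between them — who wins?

Yellow

Round 1 first-place votes: Purple 6, Yellow 15, Pink 4. Yellow and Purple advance.
Runoff: Yellow is ranked above Purple on 19 ballots, Purple above Yellow on 6.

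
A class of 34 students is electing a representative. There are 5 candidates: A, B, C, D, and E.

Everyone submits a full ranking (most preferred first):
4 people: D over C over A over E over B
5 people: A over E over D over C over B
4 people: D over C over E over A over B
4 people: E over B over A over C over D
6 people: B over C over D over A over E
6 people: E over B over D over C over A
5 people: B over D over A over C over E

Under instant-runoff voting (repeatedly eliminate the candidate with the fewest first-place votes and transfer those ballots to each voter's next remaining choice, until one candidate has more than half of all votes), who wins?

Round 1: A 5, B 11, C 0, D 8, E 10. C eliminated.
Round 2: A 5, B 11, D 8, E 10. A eliminated.
Round 3: B 11, D 8, E 15. D eliminated.
Round 4: B 11, E 23. E has a majority (≥18).

E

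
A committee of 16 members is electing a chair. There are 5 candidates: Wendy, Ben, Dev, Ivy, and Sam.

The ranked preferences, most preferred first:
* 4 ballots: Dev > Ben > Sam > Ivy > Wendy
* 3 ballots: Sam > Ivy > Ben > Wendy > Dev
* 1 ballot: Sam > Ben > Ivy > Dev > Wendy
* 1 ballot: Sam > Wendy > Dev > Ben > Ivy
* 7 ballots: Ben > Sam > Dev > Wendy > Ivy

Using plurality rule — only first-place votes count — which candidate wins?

Ben

First-place votes: Wendy 0, Ben 7, Dev 4, Ivy 0, Sam 5.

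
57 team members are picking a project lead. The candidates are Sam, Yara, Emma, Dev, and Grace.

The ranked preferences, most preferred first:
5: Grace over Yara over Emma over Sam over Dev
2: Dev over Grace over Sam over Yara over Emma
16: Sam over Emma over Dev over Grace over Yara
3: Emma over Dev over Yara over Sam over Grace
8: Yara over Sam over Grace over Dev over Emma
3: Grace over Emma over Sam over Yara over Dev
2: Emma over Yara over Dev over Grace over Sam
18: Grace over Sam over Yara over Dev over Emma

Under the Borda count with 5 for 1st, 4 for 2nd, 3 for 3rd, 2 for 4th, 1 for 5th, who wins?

Sam

Sam: 5×2 + 2×3 + 16×5 + 3×2 + 8×4 + 3×3 + 2×1 + 18×4 = 217
Yara: 5×4 + 2×2 + 16×1 + 3×3 + 8×5 + 3×2 + 2×4 + 18×3 = 157
Emma: 5×3 + 2×1 + 16×4 + 3×5 + 8×1 + 3×4 + 2×5 + 18×1 = 144
Dev: 5×1 + 2×5 + 16×3 + 3×4 + 8×2 + 3×1 + 2×3 + 18×2 = 136
Grace: 5×5 + 2×4 + 16×2 + 3×1 + 8×3 + 3×5 + 2×2 + 18×5 = 201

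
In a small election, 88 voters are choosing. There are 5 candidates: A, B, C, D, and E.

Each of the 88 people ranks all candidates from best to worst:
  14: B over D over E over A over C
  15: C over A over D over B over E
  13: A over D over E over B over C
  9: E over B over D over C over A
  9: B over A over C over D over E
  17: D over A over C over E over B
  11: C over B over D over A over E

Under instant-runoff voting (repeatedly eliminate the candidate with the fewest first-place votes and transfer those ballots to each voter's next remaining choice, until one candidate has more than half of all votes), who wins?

D

Round 1: A 13, B 23, C 26, D 17, E 9. E eliminated.
Round 2: A 13, B 32, C 26, D 17. A eliminated.
Round 3: B 32, C 26, D 30. C eliminated.
Round 4: B 43, D 45. D has a majority (≥45).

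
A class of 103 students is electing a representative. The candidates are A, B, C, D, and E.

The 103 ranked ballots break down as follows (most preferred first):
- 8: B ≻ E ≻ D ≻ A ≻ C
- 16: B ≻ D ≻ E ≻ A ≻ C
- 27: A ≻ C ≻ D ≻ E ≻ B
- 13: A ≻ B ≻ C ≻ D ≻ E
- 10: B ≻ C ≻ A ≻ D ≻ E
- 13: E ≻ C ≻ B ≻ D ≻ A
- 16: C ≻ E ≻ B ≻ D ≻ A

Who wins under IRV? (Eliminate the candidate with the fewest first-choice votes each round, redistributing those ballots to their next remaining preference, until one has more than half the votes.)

Round 1: A 40, B 34, C 16, D 0, E 13. D eliminated.
Round 2: A 40, B 34, C 16, E 13. E eliminated.
Round 3: A 40, B 34, C 29. C eliminated.
Round 4: A 40, B 63. B has a majority (≥52).

B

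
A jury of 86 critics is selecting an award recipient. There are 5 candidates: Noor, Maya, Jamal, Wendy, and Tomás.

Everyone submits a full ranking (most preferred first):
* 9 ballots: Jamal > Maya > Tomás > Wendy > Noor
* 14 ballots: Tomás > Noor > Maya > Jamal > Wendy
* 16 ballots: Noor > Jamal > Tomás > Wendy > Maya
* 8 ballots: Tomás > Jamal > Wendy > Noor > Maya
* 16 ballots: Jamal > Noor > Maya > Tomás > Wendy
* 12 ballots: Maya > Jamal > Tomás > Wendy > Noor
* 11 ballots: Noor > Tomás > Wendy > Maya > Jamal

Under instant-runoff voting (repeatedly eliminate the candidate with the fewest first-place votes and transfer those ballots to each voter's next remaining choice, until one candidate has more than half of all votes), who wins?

Round 1: Noor 27, Maya 12, Jamal 25, Wendy 0, Tomás 22. Wendy eliminated.
Round 2: Noor 27, Maya 12, Jamal 25, Tomás 22. Maya eliminated.
Round 3: Noor 27, Jamal 37, Tomás 22. Tomás eliminated.
Round 4: Noor 41, Jamal 45. Jamal has a majority (≥44).

Jamal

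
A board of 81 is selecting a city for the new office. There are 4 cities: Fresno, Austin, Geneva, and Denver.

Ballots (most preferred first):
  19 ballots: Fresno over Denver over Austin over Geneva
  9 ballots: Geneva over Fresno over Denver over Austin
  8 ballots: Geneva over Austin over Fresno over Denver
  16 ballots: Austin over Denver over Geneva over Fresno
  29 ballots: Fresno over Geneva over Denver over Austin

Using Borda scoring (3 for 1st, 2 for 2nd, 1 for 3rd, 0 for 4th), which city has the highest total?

Fresno

Fresno: 19×3 + 9×2 + 8×1 + 16×0 + 29×3 = 170
Austin: 19×1 + 9×0 + 8×2 + 16×3 + 29×0 = 83
Geneva: 19×0 + 9×3 + 8×3 + 16×1 + 29×2 = 125
Denver: 19×2 + 9×1 + 8×0 + 16×2 + 29×1 = 108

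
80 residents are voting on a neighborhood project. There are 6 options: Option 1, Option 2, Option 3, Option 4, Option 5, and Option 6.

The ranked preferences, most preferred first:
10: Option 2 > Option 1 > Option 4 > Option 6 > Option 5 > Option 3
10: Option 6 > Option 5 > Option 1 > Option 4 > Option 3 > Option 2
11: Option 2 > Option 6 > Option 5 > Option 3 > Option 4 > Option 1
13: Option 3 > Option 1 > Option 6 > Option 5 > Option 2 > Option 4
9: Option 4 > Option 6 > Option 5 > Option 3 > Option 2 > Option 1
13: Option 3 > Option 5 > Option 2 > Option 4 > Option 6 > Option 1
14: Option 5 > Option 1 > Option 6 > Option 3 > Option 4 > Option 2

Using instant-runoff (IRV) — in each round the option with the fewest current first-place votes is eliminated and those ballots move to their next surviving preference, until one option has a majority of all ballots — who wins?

Round 1: Option 1 0, Option 2 21, Option 3 26, Option 4 9, Option 5 14, Option 6 10. Option 1 eliminated.
Round 2: Option 2 21, Option 3 26, Option 4 9, Option 5 14, Option 6 10. Option 4 eliminated.
Round 3: Option 2 21, Option 3 26, Option 5 14, Option 6 19. Option 5 eliminated.
Round 4: Option 2 21, Option 3 26, Option 6 33. Option 2 eliminated.
Round 5: Option 3 26, Option 6 54. Option 6 has a majority (≥41).

Option 6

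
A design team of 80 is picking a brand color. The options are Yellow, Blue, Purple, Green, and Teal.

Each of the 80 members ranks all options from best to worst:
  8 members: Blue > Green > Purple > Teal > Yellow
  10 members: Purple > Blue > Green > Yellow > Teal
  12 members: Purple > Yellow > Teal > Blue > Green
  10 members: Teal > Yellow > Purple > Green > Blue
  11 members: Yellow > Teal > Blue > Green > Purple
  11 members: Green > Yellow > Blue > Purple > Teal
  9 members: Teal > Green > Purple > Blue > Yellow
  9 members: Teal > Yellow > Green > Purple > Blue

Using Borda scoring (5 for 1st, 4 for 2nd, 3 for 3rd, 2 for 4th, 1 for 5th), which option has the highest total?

Yellow

Yellow: 8×1 + 10×2 + 12×4 + 10×4 + 11×5 + 11×4 + 9×1 + 9×4 = 260
Blue: 8×5 + 10×4 + 12×2 + 10×1 + 11×3 + 11×3 + 9×2 + 9×1 = 207
Purple: 8×3 + 10×5 + 12×5 + 10×3 + 11×1 + 11×2 + 9×3 + 9×2 = 242
Green: 8×4 + 10×3 + 12×1 + 10×2 + 11×2 + 11×5 + 9×4 + 9×3 = 234
Teal: 8×2 + 10×1 + 12×3 + 10×5 + 11×4 + 11×1 + 9×5 + 9×5 = 257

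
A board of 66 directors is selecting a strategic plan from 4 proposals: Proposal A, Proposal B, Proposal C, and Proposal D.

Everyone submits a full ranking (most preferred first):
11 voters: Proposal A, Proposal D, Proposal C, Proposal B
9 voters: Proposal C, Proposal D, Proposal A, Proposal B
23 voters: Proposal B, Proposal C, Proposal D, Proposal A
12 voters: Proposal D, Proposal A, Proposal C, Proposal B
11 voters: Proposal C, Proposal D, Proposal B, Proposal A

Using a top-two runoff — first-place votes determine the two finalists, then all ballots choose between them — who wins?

Round 1 first-place votes: Proposal A 11, Proposal B 23, Proposal C 20, Proposal D 12. Proposal B and Proposal C advance.
Runoff: Proposal B is ranked above Proposal C on 23 ballots, Proposal C above Proposal B on 43.

Proposal C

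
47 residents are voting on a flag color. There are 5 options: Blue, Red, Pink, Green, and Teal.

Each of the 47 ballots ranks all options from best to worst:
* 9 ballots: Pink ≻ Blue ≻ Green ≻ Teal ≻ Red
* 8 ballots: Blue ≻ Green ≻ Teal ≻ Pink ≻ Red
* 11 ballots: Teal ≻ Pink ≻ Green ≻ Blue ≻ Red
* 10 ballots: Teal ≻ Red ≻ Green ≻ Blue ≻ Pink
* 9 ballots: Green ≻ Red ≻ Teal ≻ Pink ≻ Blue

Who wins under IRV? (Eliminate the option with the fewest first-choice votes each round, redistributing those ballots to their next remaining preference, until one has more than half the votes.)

Round 1: Blue 8, Red 0, Pink 9, Green 9, Teal 21. Red eliminated.
Round 2: Blue 8, Pink 9, Green 9, Teal 21. Blue eliminated.
Round 3: Pink 9, Green 17, Teal 21. Pink eliminated.
Round 4: Green 26, Teal 21. Green has a majority (≥24).

Green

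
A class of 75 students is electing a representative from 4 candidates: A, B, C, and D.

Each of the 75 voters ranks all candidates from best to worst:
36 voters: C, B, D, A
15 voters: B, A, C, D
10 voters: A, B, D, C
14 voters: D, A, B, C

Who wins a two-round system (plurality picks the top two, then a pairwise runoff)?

B

Round 1 first-place votes: A 10, B 15, C 36, D 14. C and B advance.
Runoff: C is ranked above B on 36 ballots, B above C on 39.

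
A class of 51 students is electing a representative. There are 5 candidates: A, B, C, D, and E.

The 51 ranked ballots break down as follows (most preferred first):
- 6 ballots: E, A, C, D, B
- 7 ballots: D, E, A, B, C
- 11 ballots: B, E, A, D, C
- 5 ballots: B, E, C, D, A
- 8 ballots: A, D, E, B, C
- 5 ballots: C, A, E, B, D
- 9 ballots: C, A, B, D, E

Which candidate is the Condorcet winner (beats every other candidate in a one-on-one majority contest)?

E vs A: 29–22
E vs B: 26–25
E vs C: 37–14
E vs D: 27–24
E beats every other candidate.

E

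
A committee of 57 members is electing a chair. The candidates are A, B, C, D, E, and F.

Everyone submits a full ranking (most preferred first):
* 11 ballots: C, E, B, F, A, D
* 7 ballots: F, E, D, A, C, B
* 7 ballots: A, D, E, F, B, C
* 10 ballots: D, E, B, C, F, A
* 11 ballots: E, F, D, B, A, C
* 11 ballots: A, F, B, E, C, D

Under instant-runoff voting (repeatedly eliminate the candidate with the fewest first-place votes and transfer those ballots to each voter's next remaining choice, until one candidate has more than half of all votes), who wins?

E

Round 1: A 18, B 0, C 11, D 10, E 11, F 7. B eliminated.
Round 2: A 18, C 11, D 10, E 11, F 7. F eliminated.
Round 3: A 18, C 11, D 10, E 18. D eliminated.
Round 4: A 18, C 11, E 28. C eliminated.
Round 5: A 18, E 39. E has a majority (≥29).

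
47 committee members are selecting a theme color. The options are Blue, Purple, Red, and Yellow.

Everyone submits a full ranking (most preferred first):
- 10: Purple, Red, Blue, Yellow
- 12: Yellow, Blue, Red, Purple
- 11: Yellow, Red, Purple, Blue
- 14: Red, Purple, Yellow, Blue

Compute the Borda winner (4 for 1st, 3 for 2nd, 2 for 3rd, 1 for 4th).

Blue: 10×2 + 12×3 + 11×1 + 14×1 = 81
Purple: 10×4 + 12×1 + 11×2 + 14×3 = 116
Red: 10×3 + 12×2 + 11×3 + 14×4 = 143
Yellow: 10×1 + 12×4 + 11×4 + 14×2 = 130

Red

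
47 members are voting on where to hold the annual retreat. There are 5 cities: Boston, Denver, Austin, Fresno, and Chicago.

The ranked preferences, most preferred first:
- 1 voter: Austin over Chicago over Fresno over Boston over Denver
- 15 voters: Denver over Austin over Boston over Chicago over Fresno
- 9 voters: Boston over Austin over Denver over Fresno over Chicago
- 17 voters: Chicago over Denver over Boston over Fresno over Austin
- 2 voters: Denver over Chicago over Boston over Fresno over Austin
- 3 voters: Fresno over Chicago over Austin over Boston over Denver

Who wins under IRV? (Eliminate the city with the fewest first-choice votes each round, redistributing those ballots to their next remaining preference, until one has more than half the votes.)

Round 1: Boston 9, Denver 17, Austin 1, Fresno 3, Chicago 17. Austin eliminated.
Round 2: Boston 9, Denver 17, Fresno 3, Chicago 18. Fresno eliminated.
Round 3: Boston 9, Denver 17, Chicago 21. Boston eliminated.
Round 4: Denver 26, Chicago 21. Denver has a majority (≥24).

Denver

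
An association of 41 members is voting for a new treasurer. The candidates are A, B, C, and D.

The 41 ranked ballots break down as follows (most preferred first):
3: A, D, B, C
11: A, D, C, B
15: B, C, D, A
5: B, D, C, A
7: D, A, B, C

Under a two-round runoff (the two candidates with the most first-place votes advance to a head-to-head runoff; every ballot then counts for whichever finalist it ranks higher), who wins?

A

Round 1 first-place votes: A 14, B 20, C 0, D 7. B and A advance.
Runoff: B is ranked above A on 20 ballots, A above B on 21.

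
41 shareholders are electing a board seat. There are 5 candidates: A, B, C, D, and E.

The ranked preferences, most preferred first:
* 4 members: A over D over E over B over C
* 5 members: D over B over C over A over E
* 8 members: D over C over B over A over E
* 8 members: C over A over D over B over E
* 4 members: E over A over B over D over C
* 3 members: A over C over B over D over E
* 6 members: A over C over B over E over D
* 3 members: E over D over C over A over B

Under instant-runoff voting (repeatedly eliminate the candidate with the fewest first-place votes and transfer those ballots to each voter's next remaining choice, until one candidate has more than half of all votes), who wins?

Round 1: A 13, B 0, C 8, D 13, E 7. B eliminated.
Round 2: A 13, C 8, D 13, E 7. E eliminated.
Round 3: A 17, C 8, D 16. C eliminated.
Round 4: A 25, D 16. A has a majority (≥21).

A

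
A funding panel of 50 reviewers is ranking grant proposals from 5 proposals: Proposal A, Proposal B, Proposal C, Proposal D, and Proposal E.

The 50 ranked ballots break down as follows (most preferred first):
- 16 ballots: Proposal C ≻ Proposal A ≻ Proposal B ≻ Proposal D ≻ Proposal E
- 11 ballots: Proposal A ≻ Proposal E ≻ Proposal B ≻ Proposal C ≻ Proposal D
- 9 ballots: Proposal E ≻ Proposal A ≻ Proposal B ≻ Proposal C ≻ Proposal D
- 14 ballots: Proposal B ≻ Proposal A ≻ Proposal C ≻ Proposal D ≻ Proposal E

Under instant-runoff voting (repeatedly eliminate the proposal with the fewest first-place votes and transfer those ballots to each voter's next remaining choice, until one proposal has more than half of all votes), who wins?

Proposal A

Round 1: Proposal A 11, Proposal B 14, Proposal C 16, Proposal D 0, Proposal E 9. Proposal D eliminated.
Round 2: Proposal A 11, Proposal B 14, Proposal C 16, Proposal E 9. Proposal E eliminated.
Round 3: Proposal A 20, Proposal B 14, Proposal C 16. Proposal B eliminated.
Round 4: Proposal A 34, Proposal C 16. Proposal A has a majority (≥26).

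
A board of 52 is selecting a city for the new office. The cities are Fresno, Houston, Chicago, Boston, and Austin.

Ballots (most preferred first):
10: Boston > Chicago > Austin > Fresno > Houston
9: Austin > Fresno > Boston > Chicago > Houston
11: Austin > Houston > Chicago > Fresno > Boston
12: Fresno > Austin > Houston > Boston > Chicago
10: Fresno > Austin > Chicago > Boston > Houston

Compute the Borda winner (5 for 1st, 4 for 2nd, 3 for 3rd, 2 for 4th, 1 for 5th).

Fresno: 10×2 + 9×4 + 11×2 + 12×5 + 10×5 = 188
Houston: 10×1 + 9×1 + 11×4 + 12×3 + 10×1 = 109
Chicago: 10×4 + 9×2 + 11×3 + 12×1 + 10×3 = 133
Boston: 10×5 + 9×3 + 11×1 + 12×2 + 10×2 = 132
Austin: 10×3 + 9×5 + 11×5 + 12×4 + 10×4 = 218

Austin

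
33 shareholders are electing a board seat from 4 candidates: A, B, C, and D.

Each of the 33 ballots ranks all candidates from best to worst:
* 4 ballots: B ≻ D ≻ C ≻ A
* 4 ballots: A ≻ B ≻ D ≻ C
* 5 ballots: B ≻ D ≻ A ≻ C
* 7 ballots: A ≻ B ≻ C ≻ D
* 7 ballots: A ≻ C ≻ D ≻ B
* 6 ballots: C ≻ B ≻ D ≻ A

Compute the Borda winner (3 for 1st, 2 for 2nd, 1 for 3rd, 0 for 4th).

A: 4×0 + 4×3 + 5×1 + 7×3 + 7×3 + 6×0 = 59
B: 4×3 + 4×2 + 5×3 + 7×2 + 7×0 + 6×2 = 61
C: 4×1 + 4×0 + 5×0 + 7×1 + 7×2 + 6×3 = 43
D: 4×2 + 4×1 + 5×2 + 7×0 + 7×1 + 6×1 = 35

B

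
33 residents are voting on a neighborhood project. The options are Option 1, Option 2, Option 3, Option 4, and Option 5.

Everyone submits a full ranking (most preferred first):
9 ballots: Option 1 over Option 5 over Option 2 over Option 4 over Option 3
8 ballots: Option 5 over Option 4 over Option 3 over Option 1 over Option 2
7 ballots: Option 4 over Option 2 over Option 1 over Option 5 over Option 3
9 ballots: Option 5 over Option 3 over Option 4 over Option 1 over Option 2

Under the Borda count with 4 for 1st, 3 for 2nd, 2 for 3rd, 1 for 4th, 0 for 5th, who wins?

Option 5

Option 1: 9×4 + 8×1 + 7×2 + 9×1 = 67
Option 2: 9×2 + 8×0 + 7×3 + 9×0 = 39
Option 3: 9×0 + 8×2 + 7×0 + 9×3 = 43
Option 4: 9×1 + 8×3 + 7×4 + 9×2 = 79
Option 5: 9×3 + 8×4 + 7×1 + 9×4 = 102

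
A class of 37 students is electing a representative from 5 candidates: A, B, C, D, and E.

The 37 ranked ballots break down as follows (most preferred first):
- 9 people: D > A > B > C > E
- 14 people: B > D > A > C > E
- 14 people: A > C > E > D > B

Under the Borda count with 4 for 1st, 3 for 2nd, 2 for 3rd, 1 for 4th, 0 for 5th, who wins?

A

A: 9×3 + 14×2 + 14×4 = 111
B: 9×2 + 14×4 + 14×0 = 74
C: 9×1 + 14×1 + 14×3 = 65
D: 9×4 + 14×3 + 14×1 = 92
E: 9×0 + 14×0 + 14×2 = 28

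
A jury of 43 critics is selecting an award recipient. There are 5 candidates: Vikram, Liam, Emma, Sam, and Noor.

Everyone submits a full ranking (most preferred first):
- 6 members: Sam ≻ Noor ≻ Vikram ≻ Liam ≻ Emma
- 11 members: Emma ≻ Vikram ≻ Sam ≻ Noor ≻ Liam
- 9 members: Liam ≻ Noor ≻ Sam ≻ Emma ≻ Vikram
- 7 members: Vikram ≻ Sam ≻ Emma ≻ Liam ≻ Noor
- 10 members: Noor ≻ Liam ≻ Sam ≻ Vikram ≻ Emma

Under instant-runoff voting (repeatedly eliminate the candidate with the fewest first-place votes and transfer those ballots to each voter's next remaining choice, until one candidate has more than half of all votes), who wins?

Noor

Round 1: Vikram 7, Liam 9, Emma 11, Sam 6, Noor 10. Sam eliminated.
Round 2: Vikram 7, Liam 9, Emma 11, Noor 16. Vikram eliminated.
Round 3: Liam 9, Emma 18, Noor 16. Liam eliminated.
Round 4: Emma 18, Noor 25. Noor has a majority (≥22).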